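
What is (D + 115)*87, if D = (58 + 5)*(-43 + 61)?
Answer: 108663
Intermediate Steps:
D = 1134 (D = 63*18 = 1134)
(D + 115)*87 = (1134 + 115)*87 = 1249*87 = 108663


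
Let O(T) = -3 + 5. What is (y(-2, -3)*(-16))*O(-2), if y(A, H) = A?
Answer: 64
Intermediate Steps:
O(T) = 2
(y(-2, -3)*(-16))*O(-2) = -2*(-16)*2 = 32*2 = 64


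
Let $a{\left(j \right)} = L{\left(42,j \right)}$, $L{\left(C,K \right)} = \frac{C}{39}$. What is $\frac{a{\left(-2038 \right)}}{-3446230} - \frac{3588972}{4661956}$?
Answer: $- \frac{1546053499516}{2008271578235} \approx -0.76984$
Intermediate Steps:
$L{\left(C,K \right)} = \frac{C}{39}$ ($L{\left(C,K \right)} = C \frac{1}{39} = \frac{C}{39}$)
$a{\left(j \right)} = \frac{14}{13}$ ($a{\left(j \right)} = \frac{1}{39} \cdot 42 = \frac{14}{13}$)
$\frac{a{\left(-2038 \right)}}{-3446230} - \frac{3588972}{4661956} = \frac{14}{13 \left(-3446230\right)} - \frac{3588972}{4661956} = \frac{14}{13} \left(- \frac{1}{3446230}\right) - \frac{897243}{1165489} = - \frac{7}{22400495} - \frac{897243}{1165489} = - \frac{1546053499516}{2008271578235}$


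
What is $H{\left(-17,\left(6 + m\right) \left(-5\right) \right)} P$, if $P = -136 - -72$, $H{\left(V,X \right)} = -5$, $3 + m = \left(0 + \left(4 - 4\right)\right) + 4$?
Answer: $320$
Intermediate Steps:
$m = 1$ ($m = -3 + \left(\left(0 + \left(4 - 4\right)\right) + 4\right) = -3 + \left(\left(0 + 0\right) + 4\right) = -3 + \left(0 + 4\right) = -3 + 4 = 1$)
$P = -64$ ($P = -136 + 72 = -64$)
$H{\left(-17,\left(6 + m\right) \left(-5\right) \right)} P = \left(-5\right) \left(-64\right) = 320$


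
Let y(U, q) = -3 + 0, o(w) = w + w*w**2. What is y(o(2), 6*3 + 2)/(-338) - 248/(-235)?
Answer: 84529/79430 ≈ 1.0642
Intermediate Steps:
o(w) = w + w**3
y(U, q) = -3
y(o(2), 6*3 + 2)/(-338) - 248/(-235) = -3/(-338) - 248/(-235) = -3*(-1/338) - 248*(-1/235) = 3/338 + 248/235 = 84529/79430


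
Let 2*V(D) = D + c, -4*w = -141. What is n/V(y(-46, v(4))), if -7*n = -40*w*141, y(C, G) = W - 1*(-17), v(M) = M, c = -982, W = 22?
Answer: -397620/6601 ≈ -60.236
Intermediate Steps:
w = 141/4 (w = -¼*(-141) = 141/4 ≈ 35.250)
y(C, G) = 39 (y(C, G) = 22 - 1*(-17) = 22 + 17 = 39)
n = 198810/7 (n = -(-40*141/4)*141/7 = -(-1410)*141/7 = -⅐*(-198810) = 198810/7 ≈ 28401.)
V(D) = -491 + D/2 (V(D) = (D - 982)/2 = (-982 + D)/2 = -491 + D/2)
n/V(y(-46, v(4))) = 198810/(7*(-491 + (½)*39)) = 198810/(7*(-491 + 39/2)) = 198810/(7*(-943/2)) = (198810/7)*(-2/943) = -397620/6601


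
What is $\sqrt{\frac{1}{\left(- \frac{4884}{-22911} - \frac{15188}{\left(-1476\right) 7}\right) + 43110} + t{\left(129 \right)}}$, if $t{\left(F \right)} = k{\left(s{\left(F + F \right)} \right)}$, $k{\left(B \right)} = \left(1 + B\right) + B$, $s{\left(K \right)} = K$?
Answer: $\frac{\sqrt{14425243802266571668306}}{5282217743} \approx 22.738$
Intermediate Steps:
$k{\left(B \right)} = 1 + 2 B$
$t{\left(F \right)} = 1 + 4 F$ ($t{\left(F \right)} = 1 + 2 \left(F + F\right) = 1 + 2 \cdot 2 F = 1 + 4 F$)
$\sqrt{\frac{1}{\left(- \frac{4884}{-22911} - \frac{15188}{\left(-1476\right) 7}\right) + 43110} + t{\left(129 \right)}} = \sqrt{\frac{1}{\left(- \frac{4884}{-22911} - \frac{15188}{\left(-1476\right) 7}\right) + 43110} + \left(1 + 4 \cdot 129\right)} = \sqrt{\frac{1}{\left(\left(-4884\right) \left(- \frac{1}{22911}\right) - \frac{15188}{-10332}\right) + 43110} + \left(1 + 516\right)} = \sqrt{\frac{1}{\left(\frac{1628}{7637} - - \frac{3797}{2583}\right) + 43110} + 517} = \sqrt{\frac{1}{\left(\frac{1628}{7637} + \frac{3797}{2583}\right) + 43110} + 517} = \sqrt{\frac{1}{\frac{4743259}{2818053} + 43110} + 517} = \sqrt{\frac{1}{\frac{121491008089}{2818053}} + 517} = \sqrt{\frac{2818053}{121491008089} + 517} = \sqrt{\frac{62810854000066}{121491008089}} = \frac{\sqrt{14425243802266571668306}}{5282217743}$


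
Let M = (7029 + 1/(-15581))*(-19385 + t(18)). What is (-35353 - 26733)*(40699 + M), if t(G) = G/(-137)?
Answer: 18052698311817466006/2134597 ≈ 8.4572e+12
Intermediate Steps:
t(G) = -G/137 (t(G) = G*(-1/137) = -G/137)
M = -290856104321024/2134597 (M = (7029 + 1/(-15581))*(-19385 - 1/137*18) = (7029 - 1/15581)*(-19385 - 18/137) = (109518848/15581)*(-2655763/137) = -290856104321024/2134597 ≈ -1.3626e+8)
(-35353 - 26733)*(40699 + M) = (-35353 - 26733)*(40699 - 290856104321024/2134597) = -62086*(-290769228357721/2134597) = 18052698311817466006/2134597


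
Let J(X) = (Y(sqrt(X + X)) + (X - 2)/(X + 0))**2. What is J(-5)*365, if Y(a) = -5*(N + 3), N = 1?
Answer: 631377/5 ≈ 1.2628e+5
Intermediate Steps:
Y(a) = -20 (Y(a) = -5*(1 + 3) = -5*4 = -20)
J(X) = (-20 + (-2 + X)/X)**2 (J(X) = (-20 + (X - 2)/(X + 0))**2 = (-20 + (-2 + X)/X)**2)
J(-5)*365 = ((2 + 19*(-5))**2/(-5)**2)*365 = ((2 - 95)**2/25)*365 = ((1/25)*(-93)**2)*365 = ((1/25)*8649)*365 = (8649/25)*365 = 631377/5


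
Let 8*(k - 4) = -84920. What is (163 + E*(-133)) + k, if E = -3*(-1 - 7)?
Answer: -13640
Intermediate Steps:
E = 24 (E = -3*(-8) = 24)
k = -10611 (k = 4 + (1/8)*(-84920) = 4 - 10615 = -10611)
(163 + E*(-133)) + k = (163 + 24*(-133)) - 10611 = (163 - 3192) - 10611 = -3029 - 10611 = -13640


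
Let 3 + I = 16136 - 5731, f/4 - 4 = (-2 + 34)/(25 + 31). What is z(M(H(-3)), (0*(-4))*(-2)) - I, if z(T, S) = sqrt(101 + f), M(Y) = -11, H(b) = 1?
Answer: -10402 + sqrt(5845)/7 ≈ -10391.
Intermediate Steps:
f = 128/7 (f = 16 + 4*((-2 + 34)/(25 + 31)) = 16 + 4*(32/56) = 16 + 4*(32*(1/56)) = 16 + 4*(4/7) = 16 + 16/7 = 128/7 ≈ 18.286)
z(T, S) = sqrt(5845)/7 (z(T, S) = sqrt(101 + 128/7) = sqrt(835/7) = sqrt(5845)/7)
I = 10402 (I = -3 + (16136 - 5731) = -3 + 10405 = 10402)
z(M(H(-3)), (0*(-4))*(-2)) - I = sqrt(5845)/7 - 1*10402 = sqrt(5845)/7 - 10402 = -10402 + sqrt(5845)/7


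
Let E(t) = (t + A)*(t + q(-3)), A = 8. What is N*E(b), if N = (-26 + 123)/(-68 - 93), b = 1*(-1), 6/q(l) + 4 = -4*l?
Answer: 97/92 ≈ 1.0543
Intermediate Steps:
q(l) = 6/(-4 - 4*l)
b = -1
E(t) = (8 + t)*(¾ + t) (E(t) = (t + 8)*(t - 3/(2 + 2*(-3))) = (8 + t)*(t - 3/(2 - 6)) = (8 + t)*(t - 3/(-4)) = (8 + t)*(t - 3*(-¼)) = (8 + t)*(t + ¾) = (8 + t)*(¾ + t))
N = -97/161 (N = 97/(-161) = 97*(-1/161) = -97/161 ≈ -0.60248)
N*E(b) = -97*(6 + (-1)² + (35/4)*(-1))/161 = -97*(6 + 1 - 35/4)/161 = -97/161*(-7/4) = 97/92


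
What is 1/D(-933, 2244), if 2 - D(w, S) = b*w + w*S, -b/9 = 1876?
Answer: -1/13659118 ≈ -7.3211e-8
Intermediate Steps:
b = -16884 (b = -9*1876 = -16884)
D(w, S) = 2 + 16884*w - S*w (D(w, S) = 2 - (-16884*w + w*S) = 2 - (-16884*w + S*w) = 2 + (16884*w - S*w) = 2 + 16884*w - S*w)
1/D(-933, 2244) = 1/(2 + 16884*(-933) - 1*2244*(-933)) = 1/(2 - 15752772 + 2093652) = 1/(-13659118) = -1/13659118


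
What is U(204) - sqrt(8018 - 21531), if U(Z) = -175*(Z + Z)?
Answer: -71400 - I*sqrt(13513) ≈ -71400.0 - 116.25*I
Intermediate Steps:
U(Z) = -350*Z
U(204) - sqrt(8018 - 21531) = -350*204 - sqrt(8018 - 21531) = -71400 - sqrt(-13513) = -71400 - I*sqrt(13513)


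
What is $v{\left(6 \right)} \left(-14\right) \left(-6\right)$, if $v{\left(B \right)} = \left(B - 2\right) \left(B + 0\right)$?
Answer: $2016$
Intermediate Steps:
$v{\left(B \right)} = B \left(-2 + B\right)$ ($v{\left(B \right)} = \left(-2 + B\right) B = B \left(-2 + B\right)$)
$v{\left(6 \right)} \left(-14\right) \left(-6\right) = 6 \left(-2 + 6\right) \left(-14\right) \left(-6\right) = 6 \cdot 4 \left(-14\right) \left(-6\right) = 24 \left(-14\right) \left(-6\right) = \left(-336\right) \left(-6\right) = 2016$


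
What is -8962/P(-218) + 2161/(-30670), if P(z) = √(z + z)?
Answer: -2161/30670 + 4481*I*√109/109 ≈ -0.07046 + 429.2*I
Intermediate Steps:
P(z) = √2*√z (P(z) = √(2*z) = √2*√z)
-8962/P(-218) + 2161/(-30670) = -8962*(-I*√109/218) + 2161/(-30670) = -8962*(-I*√109/218) + 2161*(-1/30670) = -8962*(-I*√109/218) - 2161/30670 = -(-4481)*I*√109/109 - 2161/30670 = 4481*I*√109/109 - 2161/30670 = -2161/30670 + 4481*I*√109/109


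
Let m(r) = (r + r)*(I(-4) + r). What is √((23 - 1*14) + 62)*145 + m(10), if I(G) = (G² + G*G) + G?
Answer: 760 + 145*√71 ≈ 1981.8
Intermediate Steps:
I(G) = G + 2*G² (I(G) = (G² + G²) + G = 2*G² + G = G + 2*G²)
m(r) = 2*r*(28 + r) (m(r) = (r + r)*(-4*(1 + 2*(-4)) + r) = (2*r)*(-4*(1 - 8) + r) = (2*r)*(-4*(-7) + r) = (2*r)*(28 + r) = 2*r*(28 + r))
√((23 - 1*14) + 62)*145 + m(10) = √((23 - 1*14) + 62)*145 + 2*10*(28 + 10) = √((23 - 14) + 62)*145 + 2*10*38 = √(9 + 62)*145 + 760 = √71*145 + 760 = 145*√71 + 760 = 760 + 145*√71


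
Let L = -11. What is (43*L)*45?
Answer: -21285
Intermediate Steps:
(43*L)*45 = (43*(-11))*45 = -473*45 = -21285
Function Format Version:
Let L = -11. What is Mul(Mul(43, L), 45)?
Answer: -21285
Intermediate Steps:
Mul(Mul(43, L), 45) = Mul(Mul(43, -11), 45) = Mul(-473, 45) = -21285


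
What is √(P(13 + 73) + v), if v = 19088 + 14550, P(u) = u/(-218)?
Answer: 23*√755479/109 ≈ 183.41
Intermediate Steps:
P(u) = -u/218 (P(u) = u*(-1/218) = -u/218)
v = 33638
√(P(13 + 73) + v) = √(-(13 + 73)/218 + 33638) = √(-1/218*86 + 33638) = √(-43/109 + 33638) = √(3666499/109) = 23*√755479/109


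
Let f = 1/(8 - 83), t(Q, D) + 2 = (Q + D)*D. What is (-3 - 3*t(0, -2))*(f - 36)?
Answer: 8103/25 ≈ 324.12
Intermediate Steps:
t(Q, D) = -2 + D*(D + Q) (t(Q, D) = -2 + (Q + D)*D = -2 + (D + Q)*D = -2 + D*(D + Q))
f = -1/75 (f = 1/(-75) = -1/75 ≈ -0.013333)
(-3 - 3*t(0, -2))*(f - 36) = (-3 - 3*(-2 + (-2)² - 2*0))*(-1/75 - 36) = (-3 - 3*(-2 + 4 + 0))*(-2701/75) = (-3 - 3*2)*(-2701/75) = (-3 - 6)*(-2701/75) = -9*(-2701/75) = 8103/25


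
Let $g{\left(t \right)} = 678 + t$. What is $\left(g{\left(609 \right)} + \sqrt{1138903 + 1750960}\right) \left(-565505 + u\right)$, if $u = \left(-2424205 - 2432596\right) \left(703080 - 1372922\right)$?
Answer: $4186982595428919 + 3253288729937 \sqrt{2889863} \approx 9.7174 \cdot 10^{15}$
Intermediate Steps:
$u = 3253289295442$ ($u = \left(-4856801\right) \left(-669842\right) = 3253289295442$)
$\left(g{\left(609 \right)} + \sqrt{1138903 + 1750960}\right) \left(-565505 + u\right) = \left(\left(678 + 609\right) + \sqrt{1138903 + 1750960}\right) \left(-565505 + 3253289295442\right) = \left(1287 + \sqrt{2889863}\right) 3253288729937 = 4186982595428919 + 3253288729937 \sqrt{2889863}$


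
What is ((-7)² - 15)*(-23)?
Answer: -782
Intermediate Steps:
((-7)² - 15)*(-23) = (49 - 15)*(-23) = 34*(-23) = -782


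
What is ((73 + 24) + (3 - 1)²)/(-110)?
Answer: -101/110 ≈ -0.91818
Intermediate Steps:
((73 + 24) + (3 - 1)²)/(-110) = -(97 + 2²)/110 = -(97 + 4)/110 = -1/110*101 = -101/110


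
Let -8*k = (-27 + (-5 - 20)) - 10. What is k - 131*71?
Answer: -37173/4 ≈ -9293.3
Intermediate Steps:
k = 31/4 (k = -((-27 + (-5 - 20)) - 10)/8 = -((-27 - 25) - 10)/8 = -(-52 - 10)/8 = -1/8*(-62) = 31/4 ≈ 7.7500)
k - 131*71 = 31/4 - 131*71 = 31/4 - 9301 = -37173/4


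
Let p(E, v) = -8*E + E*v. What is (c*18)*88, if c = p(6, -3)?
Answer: -104544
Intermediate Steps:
c = -66 (c = 6*(-8 - 3) = 6*(-11) = -66)
(c*18)*88 = -66*18*88 = -1188*88 = -104544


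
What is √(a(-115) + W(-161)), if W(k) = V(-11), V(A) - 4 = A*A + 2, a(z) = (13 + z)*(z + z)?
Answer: √23587 ≈ 153.58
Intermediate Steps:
a(z) = 2*z*(13 + z) (a(z) = (13 + z)*(2*z) = 2*z*(13 + z))
V(A) = 6 + A² (V(A) = 4 + (A*A + 2) = 4 + (A² + 2) = 4 + (2 + A²) = 6 + A²)
W(k) = 127 (W(k) = 6 + (-11)² = 6 + 121 = 127)
√(a(-115) + W(-161)) = √(2*(-115)*(13 - 115) + 127) = √(2*(-115)*(-102) + 127) = √(23460 + 127) = √23587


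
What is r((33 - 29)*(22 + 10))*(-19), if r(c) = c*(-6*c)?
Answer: 1867776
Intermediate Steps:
r(c) = -6*c²
r((33 - 29)*(22 + 10))*(-19) = -6*(22 + 10)²*(33 - 29)²*(-19) = -6*(4*32)²*(-19) = -6*128²*(-19) = -6*16384*(-19) = -98304*(-19) = 1867776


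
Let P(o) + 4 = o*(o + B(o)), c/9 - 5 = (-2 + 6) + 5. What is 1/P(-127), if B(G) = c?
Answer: 1/123 ≈ 0.0081301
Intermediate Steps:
c = 126 (c = 45 + 9*((-2 + 6) + 5) = 45 + 9*(4 + 5) = 45 + 9*9 = 45 + 81 = 126)
B(G) = 126
P(o) = -4 + o*(126 + o) (P(o) = -4 + o*(o + 126) = -4 + o*(126 + o))
1/P(-127) = 1/(-4 + (-127)**2 + 126*(-127)) = 1/(-4 + 16129 - 16002) = 1/123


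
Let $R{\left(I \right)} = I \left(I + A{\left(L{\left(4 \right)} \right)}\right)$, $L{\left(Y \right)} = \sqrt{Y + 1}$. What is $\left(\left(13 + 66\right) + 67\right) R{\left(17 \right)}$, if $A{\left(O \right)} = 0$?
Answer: $42194$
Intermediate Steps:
$L{\left(Y \right)} = \sqrt{1 + Y}$
$R{\left(I \right)} = I^{2}$ ($R{\left(I \right)} = I \left(I + 0\right) = I I = I^{2}$)
$\left(\left(13 + 66\right) + 67\right) R{\left(17 \right)} = \left(\left(13 + 66\right) + 67\right) 17^{2} = \left(79 + 67\right) 289 = 146 \cdot 289 = 42194$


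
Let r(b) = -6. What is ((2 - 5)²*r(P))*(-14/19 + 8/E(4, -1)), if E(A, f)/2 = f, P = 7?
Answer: 4860/19 ≈ 255.79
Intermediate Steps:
E(A, f) = 2*f
((2 - 5)²*r(P))*(-14/19 + 8/E(4, -1)) = ((2 - 5)²*(-6))*(-14/19 + 8/((2*(-1)))) = ((-3)²*(-6))*(-14*1/19 + 8/(-2)) = (9*(-6))*(-14/19 + 8*(-½)) = -54*(-14/19 - 4) = -54*(-90/19) = 4860/19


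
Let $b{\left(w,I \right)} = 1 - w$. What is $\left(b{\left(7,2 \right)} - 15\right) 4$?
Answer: $-84$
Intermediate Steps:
$\left(b{\left(7,2 \right)} - 15\right) 4 = \left(\left(1 - 7\right) - 15\right) 4 = \left(-6 - 15\right) 4 = \left(-21\right) 4 = -84$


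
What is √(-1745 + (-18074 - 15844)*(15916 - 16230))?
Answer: √10648507 ≈ 3263.2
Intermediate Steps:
√(-1745 + (-18074 - 15844)*(15916 - 16230)) = √(-1745 - 33918*(-314)) = √(-1745 + 10650252) = √10648507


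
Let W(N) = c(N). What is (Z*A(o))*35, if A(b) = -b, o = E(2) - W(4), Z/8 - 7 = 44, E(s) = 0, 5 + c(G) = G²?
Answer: 157080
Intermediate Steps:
c(G) = -5 + G²
W(N) = -5 + N²
Z = 408 (Z = 56 + 8*44 = 56 + 352 = 408)
o = -11 (o = 0 - (-5 + 4²) = 0 - (-5 + 16) = 0 - 1*11 = 0 - 11 = -11)
(Z*A(o))*35 = (408*(-1*(-11)))*35 = (408*11)*35 = 4488*35 = 157080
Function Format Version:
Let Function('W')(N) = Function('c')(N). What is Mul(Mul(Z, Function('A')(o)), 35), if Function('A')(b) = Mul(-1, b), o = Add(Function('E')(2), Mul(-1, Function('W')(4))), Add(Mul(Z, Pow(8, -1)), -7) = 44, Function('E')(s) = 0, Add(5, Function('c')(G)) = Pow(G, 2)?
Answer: 157080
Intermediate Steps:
Function('c')(G) = Add(-5, Pow(G, 2))
Function('W')(N) = Add(-5, Pow(N, 2))
Z = 408 (Z = Add(56, Mul(8, 44)) = Add(56, 352) = 408)
o = -11 (o = Add(0, Mul(-1, Add(-5, Pow(4, 2)))) = Add(0, Mul(-1, Add(-5, 16))) = Add(0, Mul(-1, 11)) = Add(0, -11) = -11)
Mul(Mul(Z, Function('A')(o)), 35) = Mul(Mul(408, Mul(-1, -11)), 35) = Mul(Mul(408, 11), 35) = Mul(4488, 35) = 157080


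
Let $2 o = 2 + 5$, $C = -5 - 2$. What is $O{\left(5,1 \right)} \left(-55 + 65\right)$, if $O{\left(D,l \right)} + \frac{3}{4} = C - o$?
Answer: $- \frac{225}{2} \approx -112.5$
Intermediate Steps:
$C = -7$
$o = \frac{7}{2}$ ($o = \frac{2 + 5}{2} = \frac{1}{2} \cdot 7 = \frac{7}{2} \approx 3.5$)
$O{\left(D,l \right)} = - \frac{45}{4}$ ($O{\left(D,l \right)} = - \frac{3}{4} - \frac{21}{2} = - \frac{45}{4}$)
$O{\left(5,1 \right)} \left(-55 + 65\right) = - \frac{45 \left(-55 + 65\right)}{4} = \left(- \frac{45}{4}\right) 10 = - \frac{225}{2}$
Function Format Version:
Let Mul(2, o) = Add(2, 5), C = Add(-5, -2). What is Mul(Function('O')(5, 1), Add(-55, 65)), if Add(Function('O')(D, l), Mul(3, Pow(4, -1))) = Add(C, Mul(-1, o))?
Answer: Rational(-225, 2) ≈ -112.50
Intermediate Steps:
C = -7
o = Rational(7, 2) (o = Mul(Rational(1, 2), Add(2, 5)) = Mul(Rational(1, 2), 7) = Rational(7, 2) ≈ 3.5000)
Function('O')(D, l) = Rational(-45, 4) (Function('O')(D, l) = Add(Rational(-3, 4), Add(-7, Mul(-1, Rational(7, 2)))) = Add(Rational(-3, 4), Add(-7, Rational(-7, 2))) = Add(Rational(-3, 4), Rational(-21, 2)) = Rational(-45, 4))
Mul(Function('O')(5, 1), Add(-55, 65)) = Mul(Rational(-45, 4), Add(-55, 65)) = Mul(Rational(-45, 4), 10) = Rational(-225, 2)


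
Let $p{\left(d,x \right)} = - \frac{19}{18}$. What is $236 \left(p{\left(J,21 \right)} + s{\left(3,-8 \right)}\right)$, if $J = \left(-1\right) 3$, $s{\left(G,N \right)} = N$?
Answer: $- \frac{19234}{9} \approx -2137.1$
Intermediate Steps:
$J = -3$
$p{\left(d,x \right)} = - \frac{19}{18}$ ($p{\left(d,x \right)} = \left(-19\right) \frac{1}{18} = - \frac{19}{18}$)
$236 \left(p{\left(J,21 \right)} + s{\left(3,-8 \right)}\right) = 236 \left(- \frac{19}{18} - 8\right) = 236 \left(- \frac{163}{18}\right) = - \frac{19234}{9}$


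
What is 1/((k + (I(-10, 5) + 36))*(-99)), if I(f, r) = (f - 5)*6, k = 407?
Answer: -1/34947 ≈ -2.8615e-5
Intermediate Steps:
I(f, r) = -30 + 6*f (I(f, r) = (-5 + f)*6 = -30 + 6*f)
1/((k + (I(-10, 5) + 36))*(-99)) = 1/((407 + ((-30 + 6*(-10)) + 36))*(-99)) = 1/((407 + ((-30 - 60) + 36))*(-99)) = 1/((407 + (-90 + 36))*(-99)) = 1/((407 - 54)*(-99)) = 1/(353*(-99)) = 1/(-34947) = -1/34947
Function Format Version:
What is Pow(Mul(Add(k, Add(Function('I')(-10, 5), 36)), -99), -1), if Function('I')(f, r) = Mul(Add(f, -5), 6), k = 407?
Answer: Rational(-1, 34947) ≈ -2.8615e-5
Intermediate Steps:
Function('I')(f, r) = Add(-30, Mul(6, f)) (Function('I')(f, r) = Mul(Add(-5, f), 6) = Add(-30, Mul(6, f)))
Pow(Mul(Add(k, Add(Function('I')(-10, 5), 36)), -99), -1) = Pow(Mul(Add(407, Add(Add(-30, Mul(6, -10)), 36)), -99), -1) = Pow(Mul(Add(407, Add(Add(-30, -60), 36)), -99), -1) = Pow(Mul(Add(407, Add(-90, 36)), -99), -1) = Pow(Mul(Add(407, -54), -99), -1) = Pow(Mul(353, -99), -1) = Pow(-34947, -1) = Rational(-1, 34947)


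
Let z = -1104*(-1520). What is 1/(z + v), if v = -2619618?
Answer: -1/941538 ≈ -1.0621e-6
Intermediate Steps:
z = 1678080
1/(z + v) = 1/(1678080 - 2619618) = 1/(-941538) = -1/941538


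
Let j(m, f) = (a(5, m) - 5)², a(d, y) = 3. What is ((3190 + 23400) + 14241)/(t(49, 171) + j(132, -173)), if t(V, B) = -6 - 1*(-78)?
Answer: 2149/4 ≈ 537.25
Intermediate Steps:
t(V, B) = 72 (t(V, B) = -6 + 78 = 72)
j(m, f) = 4 (j(m, f) = (3 - 5)² = (-2)² = 4)
((3190 + 23400) + 14241)/(t(49, 171) + j(132, -173)) = ((3190 + 23400) + 14241)/(72 + 4) = (26590 + 14241)/76 = 40831*(1/76) = 2149/4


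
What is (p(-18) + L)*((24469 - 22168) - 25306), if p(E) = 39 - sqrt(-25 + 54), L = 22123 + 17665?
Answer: -916220135 + 23005*sqrt(29) ≈ -9.1610e+8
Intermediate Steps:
L = 39788
p(E) = 39 - sqrt(29)
(p(-18) + L)*((24469 - 22168) - 25306) = ((39 - sqrt(29)) + 39788)*((24469 - 22168) - 25306) = (39827 - sqrt(29))*(2301 - 25306) = (39827 - sqrt(29))*(-23005) = -916220135 + 23005*sqrt(29)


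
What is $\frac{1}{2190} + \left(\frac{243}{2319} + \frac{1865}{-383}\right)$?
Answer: $- \frac{3088966121}{648369210} \approx -4.7642$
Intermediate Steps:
$\frac{1}{2190} + \left(\frac{243}{2319} + \frac{1865}{-383}\right) = \frac{1}{2190} + \left(243 \cdot \frac{1}{2319} + 1865 \left(- \frac{1}{383}\right)\right) = \frac{1}{2190} + \left(\frac{81}{773} - \frac{1865}{383}\right) = \frac{1}{2190} - \frac{1410622}{296059} = - \frac{3088966121}{648369210}$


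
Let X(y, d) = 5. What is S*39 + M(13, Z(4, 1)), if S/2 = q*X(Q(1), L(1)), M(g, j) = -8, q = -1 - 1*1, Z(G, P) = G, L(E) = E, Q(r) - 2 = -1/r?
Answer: -788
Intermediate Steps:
Q(r) = 2 - 1/r
q = -2 (q = -1 - 1 = -2)
S = -20 (S = 2*(-2*5) = 2*(-10) = -20)
S*39 + M(13, Z(4, 1)) = -20*39 - 8 = -780 - 8 = -788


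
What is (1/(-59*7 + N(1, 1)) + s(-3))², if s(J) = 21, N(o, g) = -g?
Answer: 75568249/171396 ≈ 440.90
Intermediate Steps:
(1/(-59*7 + N(1, 1)) + s(-3))² = (1/(-59*7 - 1*1) + 21)² = (1/(-413 - 1) + 21)² = (1/(-414) + 21)² = (-1/414 + 21)² = (8693/414)² = 75568249/171396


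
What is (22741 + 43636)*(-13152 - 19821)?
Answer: -2188648821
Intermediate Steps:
(22741 + 43636)*(-13152 - 19821) = 66377*(-32973) = -2188648821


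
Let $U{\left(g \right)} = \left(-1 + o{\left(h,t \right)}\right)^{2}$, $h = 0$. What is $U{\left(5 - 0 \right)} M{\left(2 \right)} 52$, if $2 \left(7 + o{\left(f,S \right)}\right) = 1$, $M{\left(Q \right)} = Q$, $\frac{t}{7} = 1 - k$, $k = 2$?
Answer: $5850$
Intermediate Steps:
$t = -7$ ($t = 7 \left(1 - 2\right) = 7 \left(-1\right) = -7$)
$o{\left(f,S \right)} = - \frac{13}{2}$ ($o{\left(f,S \right)} = -7 + \frac{1}{2} \cdot 1 = -7 + \frac{1}{2} = - \frac{13}{2}$)
$U{\left(g \right)} = \frac{225}{4}$ ($U{\left(g \right)} = \left(-1 - \frac{13}{2}\right)^{2} = \left(- \frac{15}{2}\right)^{2} = \frac{225}{4}$)
$U{\left(5 - 0 \right)} M{\left(2 \right)} 52 = \frac{225}{4} \cdot 2 \cdot 52 = \frac{225}{2} \cdot 52 = 5850$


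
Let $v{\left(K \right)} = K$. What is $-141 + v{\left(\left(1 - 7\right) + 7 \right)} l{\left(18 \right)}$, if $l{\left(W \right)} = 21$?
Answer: $-120$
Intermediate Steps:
$-141 + v{\left(\left(1 - 7\right) + 7 \right)} l{\left(18 \right)} = -141 + \left(\left(1 - 7\right) + 7\right) 21 = -141 + \left(-6 + 7\right) 21 = -141 + 1 \cdot 21 = -141 + 21 = -120$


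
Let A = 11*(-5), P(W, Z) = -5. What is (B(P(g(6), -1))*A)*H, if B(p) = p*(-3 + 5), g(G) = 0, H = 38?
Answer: 20900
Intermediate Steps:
B(p) = 2*p (B(p) = p*2 = 2*p)
A = -55
(B(P(g(6), -1))*A)*H = ((2*(-5))*(-55))*38 = -10*(-55)*38 = 550*38 = 20900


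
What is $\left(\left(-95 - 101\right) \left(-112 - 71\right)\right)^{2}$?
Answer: $1286513424$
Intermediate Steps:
$\left(\left(-95 - 101\right) \left(-112 - 71\right)\right)^{2} = \left(\left(-196\right) \left(-183\right)\right)^{2} = 35868^{2} = 1286513424$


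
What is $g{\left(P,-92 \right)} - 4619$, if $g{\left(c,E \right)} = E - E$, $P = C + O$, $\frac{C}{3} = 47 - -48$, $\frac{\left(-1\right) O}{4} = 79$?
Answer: $-4619$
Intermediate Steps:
$O = -316$ ($O = \left(-4\right) 79 = -316$)
$C = 285$ ($C = 3 \left(47 - -48\right) = 3 \left(47 + 48\right) = 3 \cdot 95 = 285$)
$P = -31$ ($P = 285 - 316 = -31$)
$g{\left(c,E \right)} = 0$
$g{\left(P,-92 \right)} - 4619 = 0 - 4619 = -4619$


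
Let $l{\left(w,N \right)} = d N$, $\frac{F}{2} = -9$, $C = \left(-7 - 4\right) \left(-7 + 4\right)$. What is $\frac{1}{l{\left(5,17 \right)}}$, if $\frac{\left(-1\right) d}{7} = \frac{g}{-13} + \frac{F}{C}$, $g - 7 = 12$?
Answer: $\frac{143}{34153} \approx 0.004187$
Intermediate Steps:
$C = 33$ ($C = \left(-11\right) \left(-3\right) = 33$)
$g = 19$ ($g = 7 + 12 = 19$)
$F = -18$ ($F = 2 \left(-9\right) = -18$)
$d = \frac{2009}{143}$ ($d = - 7 \left(\frac{19}{-13} - \frac{18}{33}\right) = - 7 \left(19 \left(- \frac{1}{13}\right) - \frac{6}{11}\right) = - 7 \left(- \frac{19}{13} - \frac{6}{11}\right) = \left(-7\right) \left(- \frac{287}{143}\right) = \frac{2009}{143} \approx 14.049$)
$l{\left(w,N \right)} = \frac{2009 N}{143}$
$\frac{1}{l{\left(5,17 \right)}} = \frac{1}{\frac{2009}{143} \cdot 17} = \frac{1}{\frac{34153}{143}} = \frac{143}{34153}$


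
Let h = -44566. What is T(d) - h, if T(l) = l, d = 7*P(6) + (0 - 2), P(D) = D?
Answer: 44606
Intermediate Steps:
d = 40 (d = 7*6 + (0 - 2) = 42 - 2 = 40)
T(d) - h = 40 - 1*(-44566) = 40 + 44566 = 44606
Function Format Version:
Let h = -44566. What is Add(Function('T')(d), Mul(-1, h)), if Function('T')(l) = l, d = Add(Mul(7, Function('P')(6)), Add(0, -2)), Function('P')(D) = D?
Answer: 44606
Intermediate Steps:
d = 40 (d = Add(Mul(7, 6), Add(0, -2)) = Add(42, -2) = 40)
Add(Function('T')(d), Mul(-1, h)) = Add(40, Mul(-1, -44566)) = Add(40, 44566) = 44606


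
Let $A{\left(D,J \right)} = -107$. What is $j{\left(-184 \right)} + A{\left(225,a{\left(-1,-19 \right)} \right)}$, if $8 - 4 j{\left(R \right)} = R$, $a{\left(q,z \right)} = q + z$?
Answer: $-59$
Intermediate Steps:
$j{\left(R \right)} = 2 - \frac{R}{4}$
$j{\left(-184 \right)} + A{\left(225,a{\left(-1,-19 \right)} \right)} = \left(2 - -46\right) - 107 = \left(2 + 46\right) - 107 = 48 - 107 = -59$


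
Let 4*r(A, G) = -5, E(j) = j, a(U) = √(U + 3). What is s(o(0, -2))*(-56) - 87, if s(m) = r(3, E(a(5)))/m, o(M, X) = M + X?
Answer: -122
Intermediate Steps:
a(U) = √(3 + U)
r(A, G) = -5/4 (r(A, G) = (¼)*(-5) = -5/4)
s(m) = -5/(4*m)
s(o(0, -2))*(-56) - 87 = -5/(4*(0 - 2))*(-56) - 87 = -5/4/(-2)*(-56) - 87 = -5/4*(-½)*(-56) - 87 = (5/8)*(-56) - 87 = -35 - 87 = -122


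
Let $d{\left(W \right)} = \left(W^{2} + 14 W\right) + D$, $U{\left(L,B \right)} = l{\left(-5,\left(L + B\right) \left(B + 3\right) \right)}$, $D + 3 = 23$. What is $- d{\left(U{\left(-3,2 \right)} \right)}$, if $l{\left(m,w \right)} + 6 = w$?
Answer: $13$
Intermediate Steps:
$l{\left(m,w \right)} = -6 + w$
$D = 20$ ($D = -3 + 23 = 20$)
$U{\left(L,B \right)} = -6 + \left(3 + B\right) \left(B + L\right)$ ($U{\left(L,B \right)} = -6 + \left(L + B\right) \left(B + 3\right) = -6 + \left(B + L\right) \left(3 + B\right) = -6 + \left(3 + B\right) \left(B + L\right)$)
$d{\left(W \right)} = 20 + W^{2} + 14 W$ ($d{\left(W \right)} = \left(W^{2} + 14 W\right) + 20 = 20 + W^{2} + 14 W$)
$- d{\left(U{\left(-3,2 \right)} \right)} = - (20 + \left(-6 + 2^{2} + 3 \cdot 2 + 3 \left(-3\right) + 2 \left(-3\right)\right)^{2} + 14 \left(-6 + 2^{2} + 3 \cdot 2 + 3 \left(-3\right) + 2 \left(-3\right)\right)) = - (20 + \left(-6 + 4 + 6 - 9 - 6\right)^{2} + 14 \left(-6 + 4 + 6 - 9 - 6\right)) = - (20 + \left(-11\right)^{2} + 14 \left(-11\right)) = - (20 + 121 - 154) = \left(-1\right) \left(-13\right) = 13$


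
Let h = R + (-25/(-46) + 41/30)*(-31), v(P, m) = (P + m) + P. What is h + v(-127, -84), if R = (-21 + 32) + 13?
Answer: -128759/345 ≈ -373.21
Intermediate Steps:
R = 24 (R = 11 + 13 = 24)
v(P, m) = m + 2*P
h = -12149/345 (h = 24 + (-25/(-46) + 41/30)*(-31) = 24 + (-25*(-1/46) + 41*(1/30))*(-31) = 24 + (25/46 + 41/30)*(-31) = 24 + (659/345)*(-31) = 24 - 20429/345 = -12149/345 ≈ -35.214)
h + v(-127, -84) = -12149/345 + (-84 + 2*(-127)) = -12149/345 + (-84 - 254) = -12149/345 - 338 = -128759/345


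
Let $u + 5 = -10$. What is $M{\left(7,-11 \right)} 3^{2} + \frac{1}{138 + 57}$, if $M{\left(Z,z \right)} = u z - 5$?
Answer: $\frac{280801}{195} \approx 1440.0$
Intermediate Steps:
$u = -15$ ($u = -5 - 10 = -15$)
$M{\left(Z,z \right)} = -5 - 15 z$ ($M{\left(Z,z \right)} = - 15 z - 5 = -5 - 15 z$)
$M{\left(7,-11 \right)} 3^{2} + \frac{1}{138 + 57} = \left(-5 - -165\right) 3^{2} + \frac{1}{138 + 57} = \left(-5 + 165\right) 9 + \frac{1}{195} = 160 \cdot 9 + \frac{1}{195} = 1440 + \frac{1}{195} = \frac{280801}{195}$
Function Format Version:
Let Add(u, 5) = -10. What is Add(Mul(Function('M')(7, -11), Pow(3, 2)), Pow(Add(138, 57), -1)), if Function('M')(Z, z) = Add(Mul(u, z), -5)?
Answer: Rational(280801, 195) ≈ 1440.0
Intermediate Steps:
u = -15 (u = Add(-5, -10) = -15)
Function('M')(Z, z) = Add(-5, Mul(-15, z)) (Function('M')(Z, z) = Add(Mul(-15, z), -5) = Add(-5, Mul(-15, z)))
Add(Mul(Function('M')(7, -11), Pow(3, 2)), Pow(Add(138, 57), -1)) = Add(Mul(Add(-5, Mul(-15, -11)), Pow(3, 2)), Pow(Add(138, 57), -1)) = Add(Mul(Add(-5, 165), 9), Pow(195, -1)) = Add(Mul(160, 9), Rational(1, 195)) = Add(1440, Rational(1, 195)) = Rational(280801, 195)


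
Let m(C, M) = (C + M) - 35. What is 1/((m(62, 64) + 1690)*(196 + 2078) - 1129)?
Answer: 1/4048865 ≈ 2.4698e-7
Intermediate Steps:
m(C, M) = -35 + C + M
1/((m(62, 64) + 1690)*(196 + 2078) - 1129) = 1/(((-35 + 62 + 64) + 1690)*(196 + 2078) - 1129) = 1/((91 + 1690)*2274 - 1129) = 1/(1781*2274 - 1129) = 1/(4049994 - 1129) = 1/4048865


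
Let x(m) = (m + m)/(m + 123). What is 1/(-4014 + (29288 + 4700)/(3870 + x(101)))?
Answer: -433541/1736426918 ≈ -0.00024967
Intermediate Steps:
x(m) = 2*m/(123 + m) (x(m) = (2*m)/(123 + m) = 2*m/(123 + m))
1/(-4014 + (29288 + 4700)/(3870 + x(101))) = 1/(-4014 + (29288 + 4700)/(3870 + 2*101/(123 + 101))) = 1/(-4014 + 33988/(3870 + 2*101/224)) = 1/(-4014 + 33988/(3870 + 2*101*(1/224))) = 1/(-4014 + 33988/(3870 + 101/112)) = 1/(-4014 + 33988/(433541/112)) = 1/(-4014 + 33988*(112/433541)) = 1/(-4014 + 3806656/433541) = 1/(-1736426918/433541) = -433541/1736426918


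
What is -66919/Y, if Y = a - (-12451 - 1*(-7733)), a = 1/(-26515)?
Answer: -1774357285/125097769 ≈ -14.184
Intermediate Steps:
a = -1/26515 ≈ -3.7714e-5
Y = 125097769/26515 (Y = -1/26515 - (-12451 - 1*(-7733)) = -1/26515 - (-12451 + 7733) = -1/26515 - 1*(-4718) = -1/26515 + 4718 = 125097769/26515 ≈ 4718.0)
-66919/Y = -66919/125097769/26515 = -66919*26515/125097769 = -1774357285/125097769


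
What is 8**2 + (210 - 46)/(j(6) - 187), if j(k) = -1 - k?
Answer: 6126/97 ≈ 63.155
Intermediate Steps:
8**2 + (210 - 46)/(j(6) - 187) = 8**2 + (210 - 46)/((-1 - 1*6) - 187) = 64 + 164/((-1 - 6) - 187) = 64 + 164/(-7 - 187) = 64 + 164/(-194) = 64 + 164*(-1/194) = 64 - 82/97 = 6126/97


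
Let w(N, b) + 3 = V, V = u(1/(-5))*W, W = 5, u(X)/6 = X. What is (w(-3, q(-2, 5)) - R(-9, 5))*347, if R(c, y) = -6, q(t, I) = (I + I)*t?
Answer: -1041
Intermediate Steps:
u(X) = 6*X
q(t, I) = 2*I*t (q(t, I) = (2*I)*t = 2*I*t)
V = -6 (V = (6*(1/(-5)))*5 = (6*(1*(-⅕)))*5 = (6*(-⅕))*5 = -6/5*5 = -6)
w(N, b) = -9 (w(N, b) = -3 - 6 = -9)
(w(-3, q(-2, 5)) - R(-9, 5))*347 = (-9 - 1*(-6))*347 = (-9 + 6)*347 = -3*347 = -1041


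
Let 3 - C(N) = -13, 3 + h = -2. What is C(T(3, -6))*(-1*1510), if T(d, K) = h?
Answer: -24160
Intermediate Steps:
h = -5 (h = -3 - 2 = -5)
T(d, K) = -5
C(N) = 16 (C(N) = 3 - 1*(-13) = 3 + 13 = 16)
C(T(3, -6))*(-1*1510) = 16*(-1*1510) = 16*(-1510) = -24160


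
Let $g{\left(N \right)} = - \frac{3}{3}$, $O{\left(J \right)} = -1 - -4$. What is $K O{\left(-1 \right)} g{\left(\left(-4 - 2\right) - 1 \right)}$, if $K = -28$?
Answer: $84$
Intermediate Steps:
$O{\left(J \right)} = 3$ ($O{\left(J \right)} = -1 + 4 = 3$)
$g{\left(N \right)} = -1$ ($g{\left(N \right)} = \left(-3\right) \frac{1}{3} = -1$)
$K O{\left(-1 \right)} g{\left(\left(-4 - 2\right) - 1 \right)} = \left(-28\right) 3 \left(-1\right) = \left(-84\right) \left(-1\right) = 84$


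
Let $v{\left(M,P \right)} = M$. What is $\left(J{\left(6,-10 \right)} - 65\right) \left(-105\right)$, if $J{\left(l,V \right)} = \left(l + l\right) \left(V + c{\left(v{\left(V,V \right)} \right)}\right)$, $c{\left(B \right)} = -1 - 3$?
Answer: $24465$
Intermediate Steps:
$c{\left(B \right)} = -4$
$J{\left(l,V \right)} = 2 l \left(-4 + V\right)$ ($J{\left(l,V \right)} = \left(l + l\right) \left(V - 4\right) = 2 l \left(-4 + V\right)$)
$\left(J{\left(6,-10 \right)} - 65\right) \left(-105\right) = \left(2 \cdot 6 \left(-4 - 10\right) - 65\right) \left(-105\right) = \left(2 \cdot 6 \left(-14\right) - 65\right) \left(-105\right) = \left(-168 - 65\right) \left(-105\right) = \left(-233\right) \left(-105\right) = 24465$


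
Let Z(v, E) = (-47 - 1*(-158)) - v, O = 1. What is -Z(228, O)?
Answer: 117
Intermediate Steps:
Z(v, E) = 111 - v (Z(v, E) = (-47 + 158) - v = 111 - v)
-Z(228, O) = -(111 - 1*228) = -(111 - 228) = -1*(-117) = 117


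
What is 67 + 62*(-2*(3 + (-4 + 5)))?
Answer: -429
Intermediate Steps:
67 + 62*(-2*(3 + (-4 + 5))) = 67 + 62*(-2*(3 + 1)) = 67 + 62*(-2*4) = 67 + 62*(-8) = 67 - 496 = -429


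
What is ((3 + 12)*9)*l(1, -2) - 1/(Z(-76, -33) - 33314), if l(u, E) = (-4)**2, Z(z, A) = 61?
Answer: 71826481/33253 ≈ 2160.0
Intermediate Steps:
l(u, E) = 16
((3 + 12)*9)*l(1, -2) - 1/(Z(-76, -33) - 33314) = ((3 + 12)*9)*16 - 1/(61 - 33314) = (15*9)*16 - 1/(-33253) = 135*16 - 1*(-1/33253) = 2160 + 1/33253 = 71826481/33253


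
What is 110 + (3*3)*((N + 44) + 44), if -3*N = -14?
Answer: 944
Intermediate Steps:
N = 14/3 (N = -⅓*(-14) = 14/3 ≈ 4.6667)
110 + (3*3)*((N + 44) + 44) = 110 + (3*3)*((14/3 + 44) + 44) = 110 + 9*(146/3 + 44) = 110 + 9*(278/3) = 110 + 834 = 944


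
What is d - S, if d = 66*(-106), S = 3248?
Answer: -10244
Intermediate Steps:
d = -6996
d - S = -6996 - 1*3248 = -6996 - 3248 = -10244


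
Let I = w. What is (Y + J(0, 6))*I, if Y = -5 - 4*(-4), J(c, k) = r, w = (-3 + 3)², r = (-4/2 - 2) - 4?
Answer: 0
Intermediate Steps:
r = -8 (r = (-4*½ - 2) - 4 = (-2 - 2) - 4 = -4 - 4 = -8)
w = 0 (w = 0² = 0)
J(c, k) = -8
I = 0
Y = 11 (Y = -5 + 16 = 11)
(Y + J(0, 6))*I = (11 - 8)*0 = 3*0 = 0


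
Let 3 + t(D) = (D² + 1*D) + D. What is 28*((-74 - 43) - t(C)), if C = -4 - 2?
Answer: -3864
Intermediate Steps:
C = -6
t(D) = -3 + D² + 2*D (t(D) = -3 + ((D² + 1*D) + D) = -3 + ((D² + D) + D) = -3 + ((D + D²) + D) = -3 + (D² + 2*D) = -3 + D² + 2*D)
28*((-74 - 43) - t(C)) = 28*((-74 - 43) - (-3 + (-6)² + 2*(-6))) = 28*(-117 - (-3 + 36 - 12)) = 28*(-117 - 1*21) = 28*(-117 - 21) = 28*(-138) = -3864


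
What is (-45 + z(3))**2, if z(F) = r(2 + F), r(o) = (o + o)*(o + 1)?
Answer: 225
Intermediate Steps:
r(o) = 2*o*(1 + o) (r(o) = (2*o)*(1 + o) = 2*o*(1 + o))
z(F) = 2*(2 + F)*(3 + F) (z(F) = 2*(2 + F)*(1 + (2 + F)) = 2*(2 + F)*(3 + F))
(-45 + z(3))**2 = (-45 + 2*(2 + 3)*(3 + 3))**2 = (-45 + 2*5*6)**2 = (-45 + 60)**2 = 15**2 = 225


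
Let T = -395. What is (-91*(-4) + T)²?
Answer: 961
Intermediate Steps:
(-91*(-4) + T)² = (-91*(-4) - 395)² = (364 - 395)² = (-31)² = 961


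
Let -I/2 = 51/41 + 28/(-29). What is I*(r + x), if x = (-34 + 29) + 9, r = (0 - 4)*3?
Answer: 5296/1189 ≈ 4.4542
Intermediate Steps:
r = -12 (r = -4*3 = -12)
I = -662/1189 (I = -2*(51/41 + 28/(-29)) = -2*(51*(1/41) + 28*(-1/29)) = -2*(51/41 - 28/29) = -2*331/1189 = -662/1189 ≈ -0.55677)
x = 4 (x = -5 + 9 = 4)
I*(r + x) = -662*(-12 + 4)/1189 = -662/1189*(-8) = 5296/1189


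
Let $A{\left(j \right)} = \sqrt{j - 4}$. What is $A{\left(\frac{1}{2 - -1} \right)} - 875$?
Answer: $-875 + \frac{i \sqrt{33}}{3} \approx -875.0 + 1.9149 i$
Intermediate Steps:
$A{\left(j \right)} = \sqrt{-4 + j}$
$A{\left(\frac{1}{2 - -1} \right)} - 875 = \sqrt{-4 + \frac{1}{2 - -1}} - 875 = \sqrt{-4 + \frac{1}{2 + 1}} - 875 = \sqrt{-4 + \frac{1}{3}} - 875 = \sqrt{- \frac{11}{3}} - 875 = \frac{i \sqrt{33}}{3} - 875 = -875 + \frac{i \sqrt{33}}{3}$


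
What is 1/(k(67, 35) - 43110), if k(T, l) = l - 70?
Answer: -1/43145 ≈ -2.3178e-5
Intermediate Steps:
k(T, l) = -70 + l
1/(k(67, 35) - 43110) = 1/((-70 + 35) - 43110) = 1/(-35 - 43110) = 1/(-43145) = -1/43145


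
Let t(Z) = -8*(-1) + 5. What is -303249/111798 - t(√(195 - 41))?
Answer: -585541/37266 ≈ -15.712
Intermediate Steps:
t(Z) = 13 (t(Z) = 8 + 5 = 13)
-303249/111798 - t(√(195 - 41)) = -303249/111798 - 1*13 = -303249*1/111798 - 13 = -101083/37266 - 13 = -585541/37266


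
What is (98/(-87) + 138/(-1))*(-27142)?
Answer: 328526768/87 ≈ 3.7762e+6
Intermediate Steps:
(98/(-87) + 138/(-1))*(-27142) = (98*(-1/87) + 138*(-1))*(-27142) = (-98/87 - 138)*(-27142) = -12104/87*(-27142) = 328526768/87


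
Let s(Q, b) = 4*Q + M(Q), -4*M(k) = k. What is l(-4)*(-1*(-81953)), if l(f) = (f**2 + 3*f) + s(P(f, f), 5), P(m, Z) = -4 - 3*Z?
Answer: 2786402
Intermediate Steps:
M(k) = -k/4
s(Q, b) = 15*Q/4 (s(Q, b) = 4*Q - Q/4 = 15*Q/4)
l(f) = -15 + f**2 - 33*f/4 (l(f) = (f**2 + 3*f) + 15*(-4 - 3*f)/4 = (f**2 + 3*f) + (-15 - 45*f/4) = -15 + f**2 - 33*f/4)
l(-4)*(-1*(-81953)) = (-15 + (-4)**2 - 33/4*(-4))*(-1*(-81953)) = (-15 + 16 + 33)*81953 = 34*81953 = 2786402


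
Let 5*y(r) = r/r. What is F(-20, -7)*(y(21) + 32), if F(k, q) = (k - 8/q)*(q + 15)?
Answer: -24288/5 ≈ -4857.6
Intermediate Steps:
y(r) = ⅕ (y(r) = (r/r)/5 = (⅕)*1 = ⅕)
F(k, q) = (15 + q)*(k - 8/q) (F(k, q) = (k - 8/q)*(15 + q) = (15 + q)*(k - 8/q))
F(-20, -7)*(y(21) + 32) = (-8 - 120/(-7) + 15*(-20) - 20*(-7))*(⅕ + 32) = (-8 - 120*(-⅐) - 300 + 140)*(161/5) = (-8 + 120/7 - 300 + 140)*(161/5) = -1056/7*161/5 = -24288/5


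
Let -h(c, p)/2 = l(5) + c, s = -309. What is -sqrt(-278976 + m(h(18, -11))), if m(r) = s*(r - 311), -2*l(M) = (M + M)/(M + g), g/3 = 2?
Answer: -I*sqrt(20816103)/11 ≈ -414.77*I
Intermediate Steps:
g = 6 (g = 3*2 = 6)
l(M) = -M/(6 + M) (l(M) = -(M + M)/(2*(M + 6)) = -2*M/(2*(6 + M)) = -M/(6 + M))
h(c, p) = 10/11 - 2*c (h(c, p) = -2*(-1*5/(6 + 5) + c) = -2*(-1*5/11 + c) = -2*(-1*5*1/11 + c) = -2*(-5/11 + c) = 10/11 - 2*c)
m(r) = 96099 - 309*r (m(r) = -309*(r - 311) = -309*(-311 + r) = 96099 - 309*r)
-sqrt(-278976 + m(h(18, -11))) = -sqrt(-278976 + (96099 - 309*(10/11 - 2*18))) = -sqrt(-278976 + (96099 - 309*(10/11 - 36))) = -sqrt(-278976 + (96099 - 309*(-386/11))) = -sqrt(-278976 + (96099 + 119274/11)) = -sqrt(-278976 + 1176363/11) = -sqrt(-1892373/11) = -I*sqrt(20816103)/11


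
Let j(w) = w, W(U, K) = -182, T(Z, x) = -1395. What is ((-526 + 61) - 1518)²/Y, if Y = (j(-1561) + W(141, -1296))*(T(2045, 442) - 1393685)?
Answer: 1310763/810541480 ≈ 0.0016171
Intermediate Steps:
Y = 2431624440 (Y = (-1561 - 182)*(-1395 - 1393685) = -1743*(-1395080) = 2431624440)
((-526 + 61) - 1518)²/Y = ((-526 + 61) - 1518)²/2431624440 = (-465 - 1518)²*(1/2431624440) = (-1983)²*(1/2431624440) = 3932289*(1/2431624440) = 1310763/810541480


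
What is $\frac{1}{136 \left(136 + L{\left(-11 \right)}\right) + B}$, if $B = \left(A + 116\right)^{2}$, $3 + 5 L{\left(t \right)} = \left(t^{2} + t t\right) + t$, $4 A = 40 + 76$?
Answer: $\frac{5}{228613} \approx 2.1871 \cdot 10^{-5}$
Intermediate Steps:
$A = 29$ ($A = \frac{40 + 76}{4} = \frac{1}{4} \cdot 116 = 29$)
$L{\left(t \right)} = - \frac{3}{5} + \frac{t}{5} + \frac{2 t^{2}}{5}$ ($L{\left(t \right)} = - \frac{3}{5} + \frac{\left(t^{2} + t t\right) + t}{5} = - \frac{3}{5} + \frac{\left(t^{2} + t^{2}\right) + t}{5} = - \frac{3}{5} + \frac{2 t^{2} + t}{5} = - \frac{3}{5} + \frac{t + 2 t^{2}}{5} = - \frac{3}{5} + \left(\frac{t}{5} + \frac{2 t^{2}}{5}\right) = - \frac{3}{5} + \frac{t}{5} + \frac{2 t^{2}}{5}$)
$B = 21025$ ($B = \left(29 + 116\right)^{2} = 145^{2} = 21025$)
$\frac{1}{136 \left(136 + L{\left(-11 \right)}\right) + B} = \frac{1}{136 \left(136 + \left(- \frac{3}{5} + \frac{1}{5} \left(-11\right) + \frac{2 \left(-11\right)^{2}}{5}\right)\right) + 21025} = \frac{1}{136 \left(136 - - \frac{228}{5}\right) + 21025} = \frac{1}{136 \left(136 + \frac{228}{5}\right) + 21025} = \frac{1}{136 \cdot \frac{908}{5} + 21025} = \frac{1}{\frac{123488}{5} + 21025} = \frac{1}{\frac{228613}{5}} = \frac{5}{228613}$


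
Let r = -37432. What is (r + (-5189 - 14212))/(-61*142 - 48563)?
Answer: 8119/8175 ≈ 0.99315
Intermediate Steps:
(r + (-5189 - 14212))/(-61*142 - 48563) = (-37432 + (-5189 - 14212))/(-61*142 - 48563) = (-37432 - 19401)/(-8662 - 48563) = -56833/(-57225) = -56833*(-1/57225) = 8119/8175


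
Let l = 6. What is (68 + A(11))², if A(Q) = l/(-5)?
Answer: 111556/25 ≈ 4462.2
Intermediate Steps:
A(Q) = -6/5 (A(Q) = 6/(-5) = 6*(-⅕) = -6/5)
(68 + A(11))² = (68 - 6/5)² = (334/5)² = 111556/25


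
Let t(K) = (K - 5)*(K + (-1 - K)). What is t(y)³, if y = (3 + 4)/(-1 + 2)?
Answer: -8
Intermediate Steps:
y = 7 (y = 7/1 = 7*1 = 7)
t(K) = 5 - K (t(K) = (-5 + K)*(-1) = 5 - K)
t(y)³ = (5 - 1*7)³ = (5 - 7)³ = (-2)³ = -8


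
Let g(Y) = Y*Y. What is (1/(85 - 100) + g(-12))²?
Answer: 4661281/225 ≈ 20717.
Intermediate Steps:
g(Y) = Y²
(1/(85 - 100) + g(-12))² = (1/(85 - 100) + (-12)²)² = (1/(-15) + 144)² = (-1/15 + 144)² = (2159/15)² = 4661281/225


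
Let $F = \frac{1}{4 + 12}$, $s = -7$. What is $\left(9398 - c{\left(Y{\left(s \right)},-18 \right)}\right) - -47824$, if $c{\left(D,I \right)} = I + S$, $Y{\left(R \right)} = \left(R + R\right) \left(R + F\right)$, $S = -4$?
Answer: $57244$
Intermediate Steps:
$F = \frac{1}{16} \approx 0.0625$
$Y{\left(R \right)} = 2 R \left(\frac{1}{16} + R\right)$ ($Y{\left(R \right)} = \left(R + R\right) \left(R + \frac{1}{16}\right) = 2 R \left(\frac{1}{16} + R\right)$)
$c{\left(D,I \right)} = -4 + I$ ($c{\left(D,I \right)} = I - 4 = -4 + I$)
$\left(9398 - c{\left(Y{\left(s \right)},-18 \right)}\right) - -47824 = \left(9398 - \left(-4 - 18\right)\right) - -47824 = \left(9398 - -22\right) + 47824 = \left(9398 + 22\right) + 47824 = 9420 + 47824 = 57244$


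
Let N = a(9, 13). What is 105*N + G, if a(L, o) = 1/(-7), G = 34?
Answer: 19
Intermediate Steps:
a(L, o) = -⅐
N = -⅐ ≈ -0.14286
105*N + G = 105*(-⅐) + 34 = -15 + 34 = 19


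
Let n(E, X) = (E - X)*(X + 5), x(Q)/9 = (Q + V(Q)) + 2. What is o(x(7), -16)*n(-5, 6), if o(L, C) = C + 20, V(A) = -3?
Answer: -484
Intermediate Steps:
x(Q) = -9 + 9*Q (x(Q) = 9*((Q - 3) + 2) = 9*((-3 + Q) + 2) = 9*(-1 + Q) = -9 + 9*Q)
n(E, X) = (5 + X)*(E - X) (n(E, X) = (E - X)*(5 + X) = (5 + X)*(E - X))
o(L, C) = 20 + C
o(x(7), -16)*n(-5, 6) = (20 - 16)*(-1*6² - 5*6 + 5*(-5) - 5*6) = 4*(-1*36 - 30 - 25 - 30) = 4*(-36 - 30 - 25 - 30) = 4*(-121) = -484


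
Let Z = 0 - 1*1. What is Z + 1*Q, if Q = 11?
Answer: 10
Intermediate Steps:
Z = -1 (Z = 0 - 1 = -1)
Z + 1*Q = -1 + 1*11 = -1 + 11 = 10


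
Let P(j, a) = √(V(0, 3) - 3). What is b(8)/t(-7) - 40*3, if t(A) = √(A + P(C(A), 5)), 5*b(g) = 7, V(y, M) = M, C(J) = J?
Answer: -120 - I*√7/5 ≈ -120.0 - 0.52915*I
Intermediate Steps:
b(g) = 7/5 (b(g) = (⅕)*7 = 7/5)
P(j, a) = 0 (P(j, a) = √(3 - 3) = √0 = 0)
t(A) = √A (t(A) = √(A + 0) = √A)
b(8)/t(-7) - 40*3 = 7/(5*(√(-7))) - 40*3 = 7/(5*((I*√7))) - 120 = 7*(-I*√7/7)/5 - 120 = -I*√7/5 - 120 = -120 - I*√7/5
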